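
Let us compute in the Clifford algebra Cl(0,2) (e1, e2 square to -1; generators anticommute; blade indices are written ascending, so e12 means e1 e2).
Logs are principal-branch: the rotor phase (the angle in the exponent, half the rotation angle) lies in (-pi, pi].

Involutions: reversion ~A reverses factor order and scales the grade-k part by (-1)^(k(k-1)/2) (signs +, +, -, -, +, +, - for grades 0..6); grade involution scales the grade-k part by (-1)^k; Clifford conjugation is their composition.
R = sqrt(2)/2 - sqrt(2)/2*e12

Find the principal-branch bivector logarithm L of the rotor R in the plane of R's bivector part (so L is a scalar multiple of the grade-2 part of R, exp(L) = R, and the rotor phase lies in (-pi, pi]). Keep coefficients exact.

The scalar part of R is sqrt(2)/2, and that scalar determines the rotor phase on the principal branch; recovering the unit plane as bivector-part over sine of the phase gives L = phase * plane.
Concretely: cos(phase) = sqrt(2)/2 gives phase = ±pi/4, and since phase/sin(phase) is even the sign is immaterial: L = (phase/sin(phase)) * <R>_2 = (sqrt(2)*pi/4) * <R>_2.
Answer: -pi/4*e12


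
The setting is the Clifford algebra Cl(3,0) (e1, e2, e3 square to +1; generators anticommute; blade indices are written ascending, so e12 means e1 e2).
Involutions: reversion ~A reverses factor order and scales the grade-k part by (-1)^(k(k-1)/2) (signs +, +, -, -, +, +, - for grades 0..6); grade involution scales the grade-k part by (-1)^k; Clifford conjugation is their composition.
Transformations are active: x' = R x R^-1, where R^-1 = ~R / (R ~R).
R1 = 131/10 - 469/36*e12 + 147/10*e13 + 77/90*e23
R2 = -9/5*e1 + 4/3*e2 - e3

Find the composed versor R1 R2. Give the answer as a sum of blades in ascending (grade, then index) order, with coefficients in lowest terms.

Distribute over the terms of R2 (each basis-blade product reordered to ascending indices, repeated generators contracted through their squares):
R1 (-9/5*e1) = -1179/50*e1 - 469/20*e2 + 1323/50*e3 - 77/50*e123
R1 (4/3*e2) = -469/27*e1 + 262/15*e2 - 154/135*e3 - 98/5*e123
R1 (-e3) = -147/10*e1 - 77/90*e2 - 131/10*e3 + 469/36*e123
Summing the partial products and collecting blades:
Answer: -37564/675*e1 - 1231/180*e2 + 8248/675*e3 - 7301/900*e123


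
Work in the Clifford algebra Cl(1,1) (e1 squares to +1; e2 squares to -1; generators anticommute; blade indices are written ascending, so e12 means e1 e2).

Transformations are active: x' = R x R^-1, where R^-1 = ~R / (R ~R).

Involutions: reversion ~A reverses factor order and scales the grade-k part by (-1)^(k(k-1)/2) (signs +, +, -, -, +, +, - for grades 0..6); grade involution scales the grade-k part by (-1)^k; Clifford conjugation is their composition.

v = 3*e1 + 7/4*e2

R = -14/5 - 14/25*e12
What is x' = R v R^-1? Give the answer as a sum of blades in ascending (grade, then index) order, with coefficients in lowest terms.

~R = -14/5 + 14/25*e12, and R ~R = 4704/625, so R^-1 = ~R / (4704/625).
R v = -371/50*e1 - 161/50*e2
Answer: 121/48*e1 + 31/48*e2


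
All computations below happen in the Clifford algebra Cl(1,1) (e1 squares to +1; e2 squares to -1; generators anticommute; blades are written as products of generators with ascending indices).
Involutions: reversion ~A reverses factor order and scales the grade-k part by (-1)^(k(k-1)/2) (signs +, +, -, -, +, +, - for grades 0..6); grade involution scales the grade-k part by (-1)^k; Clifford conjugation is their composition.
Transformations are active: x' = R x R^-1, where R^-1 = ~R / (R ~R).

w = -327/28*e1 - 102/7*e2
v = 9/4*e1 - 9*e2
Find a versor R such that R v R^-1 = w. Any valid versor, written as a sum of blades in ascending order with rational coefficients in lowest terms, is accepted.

Equal squares first: v^2 = w^2 = -1215/16. Then v + w = -66/7*e1 - 165/7*e2 is a versor taking v to w, provided it is invertible.
Answer: -66/7*e1 - 165/7*e2


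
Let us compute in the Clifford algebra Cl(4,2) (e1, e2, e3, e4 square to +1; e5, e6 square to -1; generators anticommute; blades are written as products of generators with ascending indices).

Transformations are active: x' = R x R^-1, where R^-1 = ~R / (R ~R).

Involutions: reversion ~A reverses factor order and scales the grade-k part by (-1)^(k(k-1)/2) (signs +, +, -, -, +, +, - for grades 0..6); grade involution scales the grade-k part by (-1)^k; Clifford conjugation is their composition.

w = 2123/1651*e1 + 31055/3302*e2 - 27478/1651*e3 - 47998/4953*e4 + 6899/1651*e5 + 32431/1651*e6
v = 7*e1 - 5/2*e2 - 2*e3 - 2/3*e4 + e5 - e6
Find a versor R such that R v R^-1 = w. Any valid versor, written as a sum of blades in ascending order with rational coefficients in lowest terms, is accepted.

Sketch: the shared square 2077/36 makes R = v + w = 13680/1651*e1 + 11400/1651*e2 - 30780/1651*e3 - 17100/1651*e4 + 8550/1651*e5 + 30780/1651*e6 the natural versor; its sandwich fixes that direction, negates (v - w)/2, and sends v to w.
Answer: 13680/1651*e1 + 11400/1651*e2 - 30780/1651*e3 - 17100/1651*e4 + 8550/1651*e5 + 30780/1651*e6


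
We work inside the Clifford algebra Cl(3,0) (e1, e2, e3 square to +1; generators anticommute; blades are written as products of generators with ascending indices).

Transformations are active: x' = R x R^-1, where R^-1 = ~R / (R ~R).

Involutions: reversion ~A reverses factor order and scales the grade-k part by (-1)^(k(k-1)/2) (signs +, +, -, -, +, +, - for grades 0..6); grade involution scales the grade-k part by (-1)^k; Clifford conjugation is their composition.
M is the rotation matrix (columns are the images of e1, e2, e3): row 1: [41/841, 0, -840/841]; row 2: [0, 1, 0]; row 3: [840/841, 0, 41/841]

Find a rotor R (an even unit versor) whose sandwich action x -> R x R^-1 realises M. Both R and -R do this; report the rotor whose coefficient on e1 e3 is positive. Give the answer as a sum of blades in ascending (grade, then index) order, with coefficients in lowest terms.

Method: write R = a + b12*e1 e2 + b13*e1 e3 + b23*e2 e3 with a^2 + b12^2 + b13^2 + b23^2 = 1 (so R^-1 = ~R). Expanding the columns R e_j ~R gives tr M = 4a^2 - 1 and, from the antisymmetric part, M21 - M12 = -4a*b12, M13 - M31 = 4a*b13, M32 - M23 = -4a*b23.
Here tr M = 923/841, so a^2 = (1 + tr M)/4 = 441/841 and a = ±21/29. Taking a = 21/29: M21 - M12 = 0, M13 - M31 = -1680/841, M32 - M23 = 0, giving b12 = 0, b13 = -20/29, b23 = 0, i.e. R = 21/29 - 20/29*e1 e3.
Its e1 e3 coefficient is negative, so report the other preimage -R.
Answer: -21/29 + 20/29*e1 e3. Recall the cover is two-to-one: with M of trace 923/841, both preimages act alike, and the stated e1 e3 sign chooses the sheet.


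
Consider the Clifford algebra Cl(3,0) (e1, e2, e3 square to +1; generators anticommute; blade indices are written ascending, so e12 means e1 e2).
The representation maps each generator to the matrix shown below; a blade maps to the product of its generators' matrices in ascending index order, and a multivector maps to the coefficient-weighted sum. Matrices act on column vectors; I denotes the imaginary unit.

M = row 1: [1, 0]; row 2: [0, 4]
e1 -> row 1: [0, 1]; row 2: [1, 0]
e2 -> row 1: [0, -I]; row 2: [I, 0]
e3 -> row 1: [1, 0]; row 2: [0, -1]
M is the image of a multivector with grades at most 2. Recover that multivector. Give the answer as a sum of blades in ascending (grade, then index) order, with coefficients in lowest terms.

Method: 1, rho(e1), rho(e2), rho(e3) form a trace-orthogonal basis of the 2x2 complex matrices (tr(X Y) = 2 if X = Y, else 0), so M = m0*1 + m1*rho(e1) + m2*rho(e2) + m3*rho(e3) with m0 = tr(M)/2 = 5/2, m1 = tr(M rho(e1))/2 = 0, m2 = tr(M rho(e2))/2 = 0, m3 = tr(M rho(e3))/2 = -3/2.
Multiplying table entries, the bivector images are rho(e12) = I*rho(e3), rho(e13) = -I*rho(e2), rho(e23) = I*rho(e1); with real blade coefficients the real parts of m0..m3 are the coefficients of 1, e1, e2, e3 and the imaginary parts give the bivectors (e23: Im m1, e13: -Im m2, e12: Im m3).
Answer: 5/2 - 3/2*e3


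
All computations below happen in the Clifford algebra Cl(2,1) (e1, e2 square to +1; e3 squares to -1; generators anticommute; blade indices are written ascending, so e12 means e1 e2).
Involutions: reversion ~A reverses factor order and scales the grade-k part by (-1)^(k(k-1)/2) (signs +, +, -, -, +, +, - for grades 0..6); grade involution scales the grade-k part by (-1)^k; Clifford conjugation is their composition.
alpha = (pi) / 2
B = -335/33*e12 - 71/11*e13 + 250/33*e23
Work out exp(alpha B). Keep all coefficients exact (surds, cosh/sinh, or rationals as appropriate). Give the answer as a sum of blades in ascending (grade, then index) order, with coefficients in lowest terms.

B^2 term by term: the squares give (-335/33)^2*(e12)^2 + (-71/11)^2*(e13)^2 + (250/33)^2*(e23)^2 = 112225/1089*(-1) + 5041/121*(+1) + 62500/1089*(+1) = -4 (each basis 2-blade squares to minus the product of its generators' squares); cross terms between blades sharing an index anticommute and cancel. So B^2 = -4.
B^2 = -4 — the negative square puts this in the circular regime; l = 2, alpha*l = pi, so exp(alpha B) = cos(pi) + (sin(pi)/2)*B = -1 + (0)*B.
Answer: -1


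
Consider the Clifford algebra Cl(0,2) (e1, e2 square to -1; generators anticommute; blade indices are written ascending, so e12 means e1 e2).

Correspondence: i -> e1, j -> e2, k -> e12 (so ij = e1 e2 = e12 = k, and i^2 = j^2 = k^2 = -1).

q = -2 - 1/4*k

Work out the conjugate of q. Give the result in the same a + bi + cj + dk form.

In blades: q = -2 - 1/4*e12.
Conjugation here is Clifford conjugation: the scalar is fixed and the grade-1 and grade-2 blades all flip sign, giving -2 + 1/4*e12; translating back:
Answer: -2 + 1/4*k


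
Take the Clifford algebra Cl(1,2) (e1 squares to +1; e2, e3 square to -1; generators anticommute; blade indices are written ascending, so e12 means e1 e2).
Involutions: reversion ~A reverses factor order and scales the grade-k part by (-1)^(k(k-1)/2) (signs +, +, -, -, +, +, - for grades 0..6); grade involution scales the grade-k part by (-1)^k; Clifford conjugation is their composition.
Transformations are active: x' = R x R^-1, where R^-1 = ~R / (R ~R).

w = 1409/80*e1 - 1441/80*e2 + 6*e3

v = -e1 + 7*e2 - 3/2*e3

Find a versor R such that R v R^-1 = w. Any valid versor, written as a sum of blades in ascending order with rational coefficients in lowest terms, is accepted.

Why this works: both vectors square to -201/4, so q(v) = q(w) and R = v + w = 1329/80*e1 - 881/80*e2 + 9/2*e3 carries v to w — its own direction survives, the complement (v - w)/2 flips.
Answer: 1329/80*e1 - 881/80*e2 + 9/2*e3


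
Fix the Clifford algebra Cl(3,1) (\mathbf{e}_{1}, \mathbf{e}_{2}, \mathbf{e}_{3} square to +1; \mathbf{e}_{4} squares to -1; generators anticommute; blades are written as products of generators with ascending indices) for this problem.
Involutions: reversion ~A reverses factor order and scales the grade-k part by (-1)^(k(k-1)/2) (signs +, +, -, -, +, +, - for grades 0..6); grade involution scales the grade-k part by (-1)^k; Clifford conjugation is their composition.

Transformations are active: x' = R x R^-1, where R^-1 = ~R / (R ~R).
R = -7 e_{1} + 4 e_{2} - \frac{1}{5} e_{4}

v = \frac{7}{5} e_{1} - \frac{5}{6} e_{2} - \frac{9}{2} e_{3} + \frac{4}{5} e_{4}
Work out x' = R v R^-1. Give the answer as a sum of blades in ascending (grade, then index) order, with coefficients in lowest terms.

~R = -7 e_{1} + 4 e_{2} - \frac{1}{5} e_{4}, and R ~R = \frac{1624}{25}, so R^-1 = ~R / (\frac{1624}{25}).
R v = -\frac{973}{75} + \frac{7}{30} e_{1} e_{2} + \frac{63}{2} e_{1} e_{3} - \frac{133}{25} e_{1} e_{4} - 18 e_{2} e_{3} + \frac{91}{30} e_{2} e_{4} - \frac{9}{10} e_{3} e_{4}
Answer: \frac{2429}{1740} e_{1} - \frac{133}{174} e_{2} + \frac{9}{2} e_{3} - \frac{1253}{1740} e_{4}


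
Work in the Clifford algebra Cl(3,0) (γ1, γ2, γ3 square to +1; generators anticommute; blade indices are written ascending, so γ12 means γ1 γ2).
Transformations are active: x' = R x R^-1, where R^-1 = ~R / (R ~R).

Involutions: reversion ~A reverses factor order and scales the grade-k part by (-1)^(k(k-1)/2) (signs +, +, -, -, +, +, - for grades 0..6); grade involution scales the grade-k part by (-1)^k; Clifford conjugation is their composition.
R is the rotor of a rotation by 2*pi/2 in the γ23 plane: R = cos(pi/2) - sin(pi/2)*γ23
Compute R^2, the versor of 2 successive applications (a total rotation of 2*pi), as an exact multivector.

Because a rotor carries half the rotation angle, composing 2 copies of this γ23-plane rotor multiplies the phase: 2*(pi/2) = pi, hence R^2 = cos(pi) - sin(pi)*γ23.
cos(pi) = -1 and sin(pi) = 0, so R^2 = -1. The total rotation 2*pi is 1 full turn, so every vector returns to itself, yet the rotor is -1, on the OTHER sheet of the double cover (an odd number of 2*pi turns).
Answer: -1


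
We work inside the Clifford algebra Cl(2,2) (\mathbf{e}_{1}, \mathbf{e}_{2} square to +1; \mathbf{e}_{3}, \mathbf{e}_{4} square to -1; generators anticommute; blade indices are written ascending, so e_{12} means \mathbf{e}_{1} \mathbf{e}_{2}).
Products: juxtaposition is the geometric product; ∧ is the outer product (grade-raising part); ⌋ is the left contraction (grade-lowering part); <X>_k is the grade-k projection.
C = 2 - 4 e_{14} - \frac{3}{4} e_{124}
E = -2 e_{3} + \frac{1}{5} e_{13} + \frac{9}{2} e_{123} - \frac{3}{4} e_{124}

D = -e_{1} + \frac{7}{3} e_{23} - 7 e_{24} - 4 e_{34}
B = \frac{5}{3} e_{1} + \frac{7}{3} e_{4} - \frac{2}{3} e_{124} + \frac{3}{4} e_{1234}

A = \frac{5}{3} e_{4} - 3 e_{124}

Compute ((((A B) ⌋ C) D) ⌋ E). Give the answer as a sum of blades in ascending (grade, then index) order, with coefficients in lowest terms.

step 1: -\frac{17}{9} + \frac{9}{4} e_{3} + \frac{73}{9} e_{12} - \frac{25}{9} e_{14} - 5 e_{24} + \frac{5}{4} e_{123}
step 2: \frac{22}{3} + \frac{15}{4} e_{1} - \frac{25}{12} e_{2} + \frac{73}{12} e_{4} + \frac{68}{9} e_{14} + \frac{17}{12} e_{124}
step 3: -\frac{15}{4} - \frac{69}{4} e_{1} - \frac{511}{12} e_{2} - \frac{1051}{36} e_{3} + \frac{797}{36} e_{4} - \frac{1979}{36} e_{12} - \frac{272}{9} e_{13} + \frac{73}{12} e_{14} + \frac{154}{9} e_{23} - \frac{211}{4} e_{24} - \frac{88}{3} e_{34} + \frac{37}{12} e_{123} - \frac{105}{4} e_{124} - \frac{421}{36} e_{134} + \frac{811}{36} e_{234} + \frac{476}{27} e_{1234}
step 4: -\frac{7409}{240} + \frac{79721}{720} e_{1} + \frac{2249}{16} e_{2} + \frac{10057}{40} e_{3} - \frac{1979}{48} e_{4} + \frac{7103}{48} e_{12} + \frac{1527}{8} e_{13} - \frac{511}{16} e_{14} - \frac{621}{8} e_{23} + \frac{207}{16} e_{24} - \frac{135}{8} e_{123} + \frac{45}{16} e_{124}
Answer: -\frac{7409}{240} + \frac{79721}{720} e_{1} + \frac{2249}{16} e_{2} + \frac{10057}{40} e_{3} - \frac{1979}{48} e_{4} + \frac{7103}{48} e_{12} + \frac{1527}{8} e_{13} - \frac{511}{16} e_{14} - \frac{621}{8} e_{23} + \frac{207}{16} e_{24} - \frac{135}{8} e_{123} + \frac{45}{16} e_{124}


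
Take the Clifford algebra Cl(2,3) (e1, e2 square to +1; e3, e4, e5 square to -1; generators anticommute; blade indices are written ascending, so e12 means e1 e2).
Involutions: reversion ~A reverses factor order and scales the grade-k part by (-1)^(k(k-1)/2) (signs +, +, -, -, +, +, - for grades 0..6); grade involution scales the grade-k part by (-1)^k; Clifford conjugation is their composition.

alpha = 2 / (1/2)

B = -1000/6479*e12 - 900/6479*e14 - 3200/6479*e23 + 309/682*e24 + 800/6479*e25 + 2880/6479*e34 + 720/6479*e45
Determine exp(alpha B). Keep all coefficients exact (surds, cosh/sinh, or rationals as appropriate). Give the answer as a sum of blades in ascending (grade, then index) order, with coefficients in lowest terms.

B^2 term by term: the squares give (-1000/6479)^2*(e12)^2 + (-900/6479)^2*(e14)^2 + (-3200/6479)^2*(e23)^2 + (309/682)^2*(e24)^2 + (800/6479)^2*(e25)^2 + (2880/6479)^2*(e34)^2 + (720/6479)^2*(e45)^2 = 1000000/41977441*(-1) + 810000/41977441*(+1) + 10240000/41977441*(+1) + 95481/465124*(+1) + 640000/41977441*(+1) + 8294400/41977441*(-1) + 518400/41977441*(-1) = 1/4 (each basis 2-blade squares to minus the product of its generators' squares); cross terms between blades sharing an index anticommute and cancel; the commuting (index-disjoint) pairs give grade-4 terms 2*c*c'*(blade product), which cancel blade by blade — e1234: -5760000/41977441 + 5760000/41977441 = 0; e1245: -1440000/41977441 + 1440000/41977441 = 0; e2345: -4608000/41977441 + 4608000/41977441 = 0 — confirming B is simple. So B^2 = 1/4.
B^2 = 1/4 — since the square is positive, the closed form is hyperbolic: l = 1/2, alpha*l = 2, so exp(alpha B) = cosh(2) + (sinh(2)/(1/2))*B = cosh(2) + (2*sinh(2))*B.
Answer: cosh(2) - 2000*sinh(2)/6479*e12 - 1800*sinh(2)/6479*e14 - 6400*sinh(2)/6479*e23 + 309*sinh(2)/341*e24 + 1600*sinh(2)/6479*e25 + 5760*sinh(2)/6479*e34 + 1440*sinh(2)/6479*e45


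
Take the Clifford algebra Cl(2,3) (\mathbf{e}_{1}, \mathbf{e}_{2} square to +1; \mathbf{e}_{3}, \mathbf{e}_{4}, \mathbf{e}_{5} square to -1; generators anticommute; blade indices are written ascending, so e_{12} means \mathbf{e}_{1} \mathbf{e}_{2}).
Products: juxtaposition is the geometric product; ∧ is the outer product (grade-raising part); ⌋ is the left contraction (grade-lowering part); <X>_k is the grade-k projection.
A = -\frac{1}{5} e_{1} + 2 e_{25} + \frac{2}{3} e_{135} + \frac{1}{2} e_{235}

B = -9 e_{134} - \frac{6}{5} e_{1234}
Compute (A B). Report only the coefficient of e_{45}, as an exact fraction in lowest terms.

step 1: \frac{9}{5} e_{34} + 6 e_{45} - \frac{3}{5} e_{145} + \frac{6}{25} e_{234} + \frac{4}{5} e_{245} - \frac{9}{2} e_{1245} + \frac{12}{5} e_{1345} - 18 e_{12345}
Answer: 6


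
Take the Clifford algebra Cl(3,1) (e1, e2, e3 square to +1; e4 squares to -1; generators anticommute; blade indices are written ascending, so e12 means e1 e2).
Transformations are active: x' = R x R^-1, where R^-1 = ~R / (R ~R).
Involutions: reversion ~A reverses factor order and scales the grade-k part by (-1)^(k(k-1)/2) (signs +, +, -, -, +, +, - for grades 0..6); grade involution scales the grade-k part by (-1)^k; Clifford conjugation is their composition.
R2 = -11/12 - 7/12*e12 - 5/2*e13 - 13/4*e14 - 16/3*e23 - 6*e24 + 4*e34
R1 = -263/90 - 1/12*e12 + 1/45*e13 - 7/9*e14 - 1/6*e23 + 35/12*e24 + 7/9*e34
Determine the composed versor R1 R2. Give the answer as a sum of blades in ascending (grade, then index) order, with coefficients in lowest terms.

Distribute over the grade parts of R1 (each basis-blade product reordered to ascending indices, repeated generators contracted through their squares):
<R1>_0 (= -263/90) R2 = 2893/1080 + 1841/1080*e12 + 263/36*e13 + 3419/360*e14 + 2104/135*e23 + 263/15*e24 - 526/45*e34
<R1>_2 (= -1/12*e12 + 1/45*e13 - 7/9*e14 - 1/6*e23 + 35/12*e24 + 7/9*e34) R2 = -1835/144 + 7969/540*e12 - 277/1080*e13 + 10687/2160*e14 + 8783/540*e23 + 107/108*e24 - 2059/135*e34 + 2039/180*e1234
Summing the partial products and collecting blades:
Answer: -21739/2160 + 17779/1080*e12 + 7613/1080*e13 + 31201/2160*e14 + 637/20*e23 + 10003/540*e24 - 3637/135*e34 + 2039/180*e1234


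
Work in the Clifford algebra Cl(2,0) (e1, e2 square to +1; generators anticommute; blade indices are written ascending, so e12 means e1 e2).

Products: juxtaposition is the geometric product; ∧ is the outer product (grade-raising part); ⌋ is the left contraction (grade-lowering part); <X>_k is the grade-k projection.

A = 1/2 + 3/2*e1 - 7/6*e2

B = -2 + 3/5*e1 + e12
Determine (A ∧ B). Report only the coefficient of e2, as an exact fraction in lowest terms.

step 1: -1 - 27/10*e1 + 7/3*e2 + 6/5*e12
Answer: 7/3


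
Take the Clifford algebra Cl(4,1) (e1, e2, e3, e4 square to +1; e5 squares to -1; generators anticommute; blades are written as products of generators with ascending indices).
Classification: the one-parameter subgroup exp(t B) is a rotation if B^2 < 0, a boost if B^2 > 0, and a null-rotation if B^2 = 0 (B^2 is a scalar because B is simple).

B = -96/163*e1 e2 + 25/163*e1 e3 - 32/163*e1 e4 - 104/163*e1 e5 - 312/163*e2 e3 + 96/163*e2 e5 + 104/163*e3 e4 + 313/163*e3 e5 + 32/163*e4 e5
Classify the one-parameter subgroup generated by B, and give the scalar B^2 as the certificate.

B^2 term by term: the squares give (-96/163)^2*(e1 e2)^2 + (25/163)^2*(e1 e3)^2 + (-32/163)^2*(e1 e4)^2 + (-104/163)^2*(e1 e5)^2 + (-312/163)^2*(e2 e3)^2 + (96/163)^2*(e2 e5)^2 + (104/163)^2*(e3 e4)^2 + (313/163)^2*(e3 e5)^2 + (32/163)^2*(e4 e5)^2 = 9216/26569*(-1) + 625/26569*(-1) + 1024/26569*(-1) + 10816/26569*(+1) + 97344/26569*(-1) + 9216/26569*(+1) + 10816/26569*(-1) + 97969/26569*(+1) + 1024/26569*(+1) = 0 (each basis 2-blade squares to minus the product of its generators' squares); cross terms between blades sharing an index anticommute and cancel; the commuting (index-disjoint) pairs give grade-4 terms 2*c*c'*(blade product), which cancel blade by blade — e1 e2 e3 e4: -19968/26569 + 19968/26569 = 0; e1 e2 e3 e5: -60096/26569 - 4800/26569 + 64896/26569 = 0; e1 e2 e4 e5: -6144/26569 + 6144/26569 = 0; e1 e3 e4 e5: 1600/26569 + 20032/26569 - 21632/26569 = 0; e2 e3 e4 e5: -19968/26569 + 19968/26569 = 0 — confirming B is simple. So B^2 = 0.
Answer: null-rotation, certificate B^2 = 0. No conjugation can change B^2 = 0; the sign gives the class.


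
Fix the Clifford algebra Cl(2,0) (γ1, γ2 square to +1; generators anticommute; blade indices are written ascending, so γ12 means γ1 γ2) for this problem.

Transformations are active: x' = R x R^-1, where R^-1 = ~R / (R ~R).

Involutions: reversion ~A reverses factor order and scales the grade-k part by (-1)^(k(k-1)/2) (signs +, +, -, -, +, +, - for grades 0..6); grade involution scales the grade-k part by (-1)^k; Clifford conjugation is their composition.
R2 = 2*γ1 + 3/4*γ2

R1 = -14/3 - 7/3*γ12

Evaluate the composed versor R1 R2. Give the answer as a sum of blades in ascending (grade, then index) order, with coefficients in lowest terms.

Distribute over the terms of R1 (each basis-blade product reordered to ascending indices, repeated generators contracted through their squares):
(-14/3) R2 = -28/3*γ1 - 7/2*γ2
(-7/3*γ12) R2 = -7/4*γ1 + 14/3*γ2
Summing the partial products and collecting blades:
Answer: -133/12*γ1 + 7/6*γ2


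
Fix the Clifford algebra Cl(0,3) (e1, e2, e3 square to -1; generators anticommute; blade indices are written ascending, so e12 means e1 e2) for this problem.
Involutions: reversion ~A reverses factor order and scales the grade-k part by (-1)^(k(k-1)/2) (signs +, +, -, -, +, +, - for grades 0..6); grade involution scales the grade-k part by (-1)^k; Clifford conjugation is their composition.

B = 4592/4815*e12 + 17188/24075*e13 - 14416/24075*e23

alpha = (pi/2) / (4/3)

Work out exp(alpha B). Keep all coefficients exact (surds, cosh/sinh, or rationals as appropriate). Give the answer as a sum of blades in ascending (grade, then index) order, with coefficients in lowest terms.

B^2 term by term: the squares give (4592/4815)^2*(e12)^2 + (17188/24075)^2*(e13)^2 + (-14416/24075)^2*(e23)^2 = 21086464/23184225*(-1) + 295427344/579605625*(-1) + 207821056/579605625*(-1) = -16/9 (each basis 2-blade squares to minus the product of its generators' squares); cross terms between blades sharing an index anticommute and cancel. So B^2 = -16/9.
B^2 = -16/9 — circular case — the even/odd split gives cos and sin: l = 4/3, alpha*l = pi/2, so exp(alpha B) = cos(pi/2) + (sin(pi/2)/(4/3))*B = 0 + (3/4)*B.
Answer: 1148/1605*e12 + 4297/8025*e13 - 3604/8025*e23


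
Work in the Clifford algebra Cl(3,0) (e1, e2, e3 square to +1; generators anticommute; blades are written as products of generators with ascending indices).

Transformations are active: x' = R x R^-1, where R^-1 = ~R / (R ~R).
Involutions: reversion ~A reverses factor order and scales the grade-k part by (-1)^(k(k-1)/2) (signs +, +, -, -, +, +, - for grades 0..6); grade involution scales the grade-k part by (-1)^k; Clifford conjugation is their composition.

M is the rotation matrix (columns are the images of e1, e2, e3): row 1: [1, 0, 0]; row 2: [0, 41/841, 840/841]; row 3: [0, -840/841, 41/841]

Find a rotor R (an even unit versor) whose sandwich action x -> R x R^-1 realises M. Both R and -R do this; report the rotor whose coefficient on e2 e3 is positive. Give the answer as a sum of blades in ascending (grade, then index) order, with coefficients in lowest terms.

Method: write R = a + b12*e1 e2 + b13*e1 e3 + b23*e2 e3 with a^2 + b12^2 + b13^2 + b23^2 = 1 (so R^-1 = ~R). Expanding the columns R e_j ~R gives tr M = 4a^2 - 1 and, from the antisymmetric part, M21 - M12 = -4a*b12, M13 - M31 = 4a*b13, M32 - M23 = -4a*b23.
Here tr M = 923/841, so a^2 = (1 + tr M)/4 = 441/841 and a = ±21/29. Taking a = 21/29: M21 - M12 = 0, M13 - M31 = 0, M32 - M23 = -1680/841, giving b12 = 0, b13 = 0, b23 = 20/29, i.e. R = 21/29 + 20/29*e2 e3.
Its e2 e3 coefficient is already positive.
Answer: 21/29 + 20/29*e2 e3. Key observation: the double cover Spin(3) -> SO(3) sends R and -R to the same matrix (trace 923/841 here), so the stated sign of the e2 e3 coefficient is what selects one sheet.


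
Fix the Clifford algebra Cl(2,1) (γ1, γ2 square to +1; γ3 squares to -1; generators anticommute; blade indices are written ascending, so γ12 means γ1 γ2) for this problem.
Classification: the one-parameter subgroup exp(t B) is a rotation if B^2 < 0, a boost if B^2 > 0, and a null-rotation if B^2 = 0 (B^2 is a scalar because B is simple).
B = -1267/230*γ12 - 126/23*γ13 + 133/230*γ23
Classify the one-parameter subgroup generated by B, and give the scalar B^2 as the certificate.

B^2 term by term: the squares give (-1267/230)^2*(γ12)^2 + (-126/23)^2*(γ13)^2 + (133/230)^2*(γ23)^2 = 1605289/52900*(-1) + 15876/529*(+1) + 17689/52900*(+1) = 0 (each basis 2-blade squares to minus the product of its generators' squares); cross terms between blades sharing an index anticommute and cancel. So B^2 = 0.
Answer: null-rotation, certificate B^2 = 0. The invariant at work: B^2 = 0 is unchanged by conjugation, hence its sign classifies the subgroup whatever basis B is written in.


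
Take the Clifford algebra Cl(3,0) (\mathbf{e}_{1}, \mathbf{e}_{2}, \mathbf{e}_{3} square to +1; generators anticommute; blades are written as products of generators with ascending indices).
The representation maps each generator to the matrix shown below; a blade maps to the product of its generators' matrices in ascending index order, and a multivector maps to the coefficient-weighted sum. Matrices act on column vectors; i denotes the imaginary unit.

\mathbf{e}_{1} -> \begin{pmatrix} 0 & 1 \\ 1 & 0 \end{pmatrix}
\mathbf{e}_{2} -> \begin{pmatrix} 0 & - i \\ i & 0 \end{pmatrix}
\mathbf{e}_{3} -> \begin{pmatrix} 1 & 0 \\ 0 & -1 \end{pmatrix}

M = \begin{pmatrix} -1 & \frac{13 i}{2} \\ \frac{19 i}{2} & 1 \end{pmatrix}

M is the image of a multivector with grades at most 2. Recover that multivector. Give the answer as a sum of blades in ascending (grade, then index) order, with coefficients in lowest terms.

Method: 1, rho(e_{1}), rho(e_{2}), rho(e_{3}) form a trace-orthogonal basis of the 2x2 complex matrices (tr(X Y) = 2 if X = Y, else 0), so M = m0*1 + m1*rho(e_{1}) + m2*rho(e_{2}) + m3*rho(e_{3}) with m0 = tr(M)/2 = 0, m1 = tr(M rho(e_{1}))/2 = 8 i, m2 = tr(M rho(e_{2}))/2 = \frac{3}{2}, m3 = tr(M rho(e_{3}))/2 = -1.
Multiplying table entries, the bivector images are rho(e_{1} e_{2}) = i*rho(e_{3}), rho(e_{1} e_{3}) = -i*rho(e_{2}), rho(e_{2} e_{3}) = i*rho(e_{1}); with real blade coefficients the real parts of m0..m3 are the coefficients of 1, e_{1}, e_{2}, e_{3} and the imaginary parts give the bivectors (e_{2} e_{3}: Im m1, e_{1} e_{3}: -Im m2, e_{1} e_{2}: Im m3).
Answer: \frac{3}{2} e_{2} - e_{3} + 8 e_{2} e_{3}


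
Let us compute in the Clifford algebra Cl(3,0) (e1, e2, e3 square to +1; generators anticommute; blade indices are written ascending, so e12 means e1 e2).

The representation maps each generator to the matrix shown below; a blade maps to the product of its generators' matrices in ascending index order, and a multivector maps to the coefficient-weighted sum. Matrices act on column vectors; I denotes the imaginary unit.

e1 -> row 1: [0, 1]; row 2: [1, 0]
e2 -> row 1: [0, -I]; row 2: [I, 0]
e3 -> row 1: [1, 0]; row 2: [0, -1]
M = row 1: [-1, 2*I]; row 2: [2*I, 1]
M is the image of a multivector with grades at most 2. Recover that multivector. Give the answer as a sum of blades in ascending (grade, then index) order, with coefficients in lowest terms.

Method: 1, rho(e1), rho(e2), rho(e3) form a trace-orthogonal basis of the 2x2 complex matrices (tr(X Y) = 2 if X = Y, else 0), so M = m0*1 + m1*rho(e1) + m2*rho(e2) + m3*rho(e3) with m0 = tr(M)/2 = 0, m1 = tr(M rho(e1))/2 = 2*I, m2 = tr(M rho(e2))/2 = 0, m3 = tr(M rho(e3))/2 = -1.
Multiplying table entries, the bivector images are rho(e12) = I*rho(e3), rho(e13) = -I*rho(e2), rho(e23) = I*rho(e1); with real blade coefficients the real parts of m0..m3 are the coefficients of 1, e1, e2, e3 and the imaginary parts give the bivectors (e23: Im m1, e13: -Im m2, e12: Im m3).
Answer: -e3 + 2*e23


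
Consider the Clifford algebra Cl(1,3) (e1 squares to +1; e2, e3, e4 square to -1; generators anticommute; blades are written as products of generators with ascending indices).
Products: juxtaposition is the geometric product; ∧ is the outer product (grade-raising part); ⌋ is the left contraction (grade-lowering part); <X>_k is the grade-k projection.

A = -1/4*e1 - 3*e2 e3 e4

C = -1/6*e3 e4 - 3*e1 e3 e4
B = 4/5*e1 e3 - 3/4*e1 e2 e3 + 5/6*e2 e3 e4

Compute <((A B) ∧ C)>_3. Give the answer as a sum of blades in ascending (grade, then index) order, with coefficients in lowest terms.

step 1: -5/2 - 1/5*e3 + 9/4*e1 e4 + 3/16*e2 e3 + 12/5*e1 e2 e4 - 5/24*e1 e2 e3 e4
step 2: 5/12*e3 e4 + 15/2*e1 e3 e4
step 3: 15/2*e1 e3 e4
Answer: 15/2*e1 e3 e4


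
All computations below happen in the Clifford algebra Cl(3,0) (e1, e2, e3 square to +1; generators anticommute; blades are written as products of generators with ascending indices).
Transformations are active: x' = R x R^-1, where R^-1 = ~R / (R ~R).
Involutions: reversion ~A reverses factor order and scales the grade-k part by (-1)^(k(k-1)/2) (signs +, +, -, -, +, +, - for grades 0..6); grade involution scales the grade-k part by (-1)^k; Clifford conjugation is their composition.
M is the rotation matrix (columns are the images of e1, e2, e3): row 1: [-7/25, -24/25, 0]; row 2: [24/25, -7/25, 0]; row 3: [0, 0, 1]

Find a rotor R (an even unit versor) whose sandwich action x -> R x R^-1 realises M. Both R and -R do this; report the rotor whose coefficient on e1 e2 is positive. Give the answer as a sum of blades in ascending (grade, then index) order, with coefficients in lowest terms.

Method: write R = a + b12*e1 e2 + b13*e1 e3 + b23*e2 e3 with a^2 + b12^2 + b13^2 + b23^2 = 1 (so R^-1 = ~R). Expanding the columns R e_j ~R gives tr M = 4a^2 - 1 and, from the antisymmetric part, M21 - M12 = -4a*b12, M13 - M31 = 4a*b13, M32 - M23 = -4a*b23.
Here tr M = 11/25, so a^2 = (1 + tr M)/4 = 9/25 and a = ±3/5. Taking a = 3/5: M21 - M12 = 48/25, M13 - M31 = 0, M32 - M23 = 0, giving b12 = -4/5, b13 = 0, b23 = 0, i.e. R = 3/5 - 4/5*e1 e2.
Its e1 e2 coefficient is negative, so report the other preimage -R.
Answer: -3/5 + 4/5*e1 e2. Uniqueness: Spin(3) -> SO(3) maps R and -R to the same rotation of trace 11/25; fixing the sign of the e1 e2 coefficient removes the ambiguity.


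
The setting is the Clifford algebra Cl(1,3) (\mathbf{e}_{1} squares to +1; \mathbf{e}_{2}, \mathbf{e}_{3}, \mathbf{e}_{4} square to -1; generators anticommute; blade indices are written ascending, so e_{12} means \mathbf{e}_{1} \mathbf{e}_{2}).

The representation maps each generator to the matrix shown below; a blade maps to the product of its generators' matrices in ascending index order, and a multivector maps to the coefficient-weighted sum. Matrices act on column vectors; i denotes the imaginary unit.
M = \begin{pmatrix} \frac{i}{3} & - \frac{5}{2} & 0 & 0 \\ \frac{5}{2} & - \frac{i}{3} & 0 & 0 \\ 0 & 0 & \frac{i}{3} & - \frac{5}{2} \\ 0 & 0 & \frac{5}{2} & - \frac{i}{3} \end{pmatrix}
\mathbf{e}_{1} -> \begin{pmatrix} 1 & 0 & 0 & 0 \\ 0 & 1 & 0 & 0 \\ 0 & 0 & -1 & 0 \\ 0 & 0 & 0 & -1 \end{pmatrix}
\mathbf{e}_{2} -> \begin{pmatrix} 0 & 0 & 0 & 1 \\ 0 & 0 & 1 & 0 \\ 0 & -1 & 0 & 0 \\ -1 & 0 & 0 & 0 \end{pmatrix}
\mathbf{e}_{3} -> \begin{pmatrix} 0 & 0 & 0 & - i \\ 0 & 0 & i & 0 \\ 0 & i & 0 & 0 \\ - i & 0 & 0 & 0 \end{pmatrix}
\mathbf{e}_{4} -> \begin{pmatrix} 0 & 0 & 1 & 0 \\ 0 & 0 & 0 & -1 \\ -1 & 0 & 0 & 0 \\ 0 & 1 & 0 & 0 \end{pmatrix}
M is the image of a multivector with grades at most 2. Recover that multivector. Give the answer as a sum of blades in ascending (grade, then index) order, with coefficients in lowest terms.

Method: the blade images are trace-orthogonal — tr(rho(e_A) rho(e_B)^-1) = 4 if A = B and 0 otherwise — and rho(e_A)^-1 = (e_A)^2 * rho(e_A) with (e_A)^2 = +1 or -1, so the coefficient of e_A in the preimage is (e_A)^2 * tr(M rho(e_A))/4.
Nonzero projections over blades of grade <= 2: e_{23}: (e_{23})^2 = -1, tr(M rho(e_{23})) = \frac{4}{3}, coefficient -\frac{1}{3}; e_{24}: (e_{24})^2 = -1, tr(M rho(e_{24})) = 10, coefficient -\frac{5}{2}. Every other blade of grade <= 2 projects to 0.
Answer: -\frac{1}{3} e_{23} - \frac{5}{2} e_{24}


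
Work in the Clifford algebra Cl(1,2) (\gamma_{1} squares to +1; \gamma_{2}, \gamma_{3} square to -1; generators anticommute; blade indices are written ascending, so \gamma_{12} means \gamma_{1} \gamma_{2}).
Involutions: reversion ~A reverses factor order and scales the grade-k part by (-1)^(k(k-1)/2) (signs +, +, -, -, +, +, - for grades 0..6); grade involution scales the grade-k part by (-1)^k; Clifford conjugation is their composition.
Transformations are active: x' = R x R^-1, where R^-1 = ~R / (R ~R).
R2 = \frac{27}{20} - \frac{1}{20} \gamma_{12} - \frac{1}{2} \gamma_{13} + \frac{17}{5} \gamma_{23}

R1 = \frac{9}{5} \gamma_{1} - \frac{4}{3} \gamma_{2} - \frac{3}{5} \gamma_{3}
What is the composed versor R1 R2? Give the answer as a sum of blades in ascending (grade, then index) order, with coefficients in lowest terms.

Distribute over the terms of R1 (each basis-blade product reordered to ascending indices, repeated generators contracted through their squares):
(\frac{9}{5} \gamma_{1}) R2 = \frac{243}{100} \gamma_{1} - \frac{9}{100} \gamma_{2} - \frac{9}{10} \gamma_{3} + \frac{153}{25} \gamma_{123}
(-\frac{4}{3} \gamma_{2}) R2 = \frac{1}{15} \gamma_{1} - \frac{9}{5} \gamma_{2} + \frac{68}{15} \gamma_{3} - \frac{2}{3} \gamma_{123}
(-\frac{3}{5} \gamma_{3}) R2 = \frac{3}{10} \gamma_{1} - \frac{51}{25} \gamma_{2} - \frac{81}{100} \gamma_{3} + \frac{3}{100} \gamma_{123}
Summing the partial products and collecting blades:
Answer: \frac{839}{300} \gamma_{1} - \frac{393}{100} \gamma_{2} + \frac{847}{300} \gamma_{3} + \frac{329}{60} \gamma_{123}


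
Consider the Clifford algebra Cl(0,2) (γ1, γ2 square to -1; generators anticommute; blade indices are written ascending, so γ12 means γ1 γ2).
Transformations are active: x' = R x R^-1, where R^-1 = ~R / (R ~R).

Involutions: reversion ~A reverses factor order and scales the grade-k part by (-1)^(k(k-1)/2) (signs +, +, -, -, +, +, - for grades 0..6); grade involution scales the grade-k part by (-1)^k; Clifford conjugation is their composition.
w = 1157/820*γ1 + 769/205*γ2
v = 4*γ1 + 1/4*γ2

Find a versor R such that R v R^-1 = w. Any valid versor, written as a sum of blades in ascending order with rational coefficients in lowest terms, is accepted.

The midline construction: v and w both square to -257/16, so reflecting in their sum 4437/820*γ1 + 3281/820*γ2 exchanges them.
Answer: 4437/820*γ1 + 3281/820*γ2


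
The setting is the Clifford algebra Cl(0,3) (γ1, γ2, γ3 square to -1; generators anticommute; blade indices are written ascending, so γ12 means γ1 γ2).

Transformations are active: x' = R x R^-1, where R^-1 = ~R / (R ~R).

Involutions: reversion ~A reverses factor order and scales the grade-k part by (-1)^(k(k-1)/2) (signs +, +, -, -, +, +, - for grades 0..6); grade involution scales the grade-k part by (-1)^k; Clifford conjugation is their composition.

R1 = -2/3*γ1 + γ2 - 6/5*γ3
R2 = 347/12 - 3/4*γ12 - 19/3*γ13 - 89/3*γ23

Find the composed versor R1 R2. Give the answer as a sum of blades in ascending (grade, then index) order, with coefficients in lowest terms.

Distribute over the terms of R1 (each basis-blade product reordered to ascending indices, repeated generators contracted through their squares):
(-2/3*γ1) R2 = -347/18*γ1 - 1/2*γ2 - 38/9*γ3 + 178/9*γ123
(γ2) R2 = -3/4*γ1 + 347/12*γ2 + 89/3*γ3 + 19/3*γ123
(-6/5*γ3) R2 = 38/5*γ1 + 178/5*γ2 - 347/10*γ3 + 9/10*γ123
Summing the partial products and collecting blades:
Answer: -2237/180*γ1 + 3841/60*γ2 - 833/90*γ3 + 2431/90*γ123


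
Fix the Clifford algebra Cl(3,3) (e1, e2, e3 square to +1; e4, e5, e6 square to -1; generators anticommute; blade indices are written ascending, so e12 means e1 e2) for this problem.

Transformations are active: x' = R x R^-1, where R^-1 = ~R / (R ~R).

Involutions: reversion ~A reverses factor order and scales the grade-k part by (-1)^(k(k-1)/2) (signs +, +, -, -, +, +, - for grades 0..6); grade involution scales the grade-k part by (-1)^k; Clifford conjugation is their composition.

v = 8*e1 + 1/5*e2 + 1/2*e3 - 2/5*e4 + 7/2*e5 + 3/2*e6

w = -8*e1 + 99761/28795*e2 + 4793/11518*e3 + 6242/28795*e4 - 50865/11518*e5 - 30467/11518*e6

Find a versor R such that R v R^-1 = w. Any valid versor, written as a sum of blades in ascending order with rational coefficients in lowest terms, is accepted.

Take R = v + w = 21104/5759*e2 + 5276/5759*e3 - 5276/28795*e4 - 5276/5759*e5 - 6595/5759*e6. Because q(v) = q(w) = 4963/100, conjugation by R sends v exactly to w.
Answer: 21104/5759*e2 + 5276/5759*e3 - 5276/28795*e4 - 5276/5759*e5 - 6595/5759*e6


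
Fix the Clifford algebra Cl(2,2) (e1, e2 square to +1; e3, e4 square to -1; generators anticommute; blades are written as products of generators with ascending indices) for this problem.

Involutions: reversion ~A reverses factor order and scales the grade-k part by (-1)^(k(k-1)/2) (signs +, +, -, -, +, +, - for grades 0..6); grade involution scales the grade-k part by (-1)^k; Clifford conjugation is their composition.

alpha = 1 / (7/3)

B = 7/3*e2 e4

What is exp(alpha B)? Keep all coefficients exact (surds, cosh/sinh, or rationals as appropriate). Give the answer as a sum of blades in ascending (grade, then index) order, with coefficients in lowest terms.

B^2 = (7/3)^2*(e2 e4)^2 = 49/9*(+1) = 49/9 (a basis 2-blade squares to minus the product of its generators' squares).
B^2 = 49/9 — a positive square means the series sums to a boost: l = 7/3, alpha*l = 1, so exp(alpha B) = cosh(1) + (sinh(1)/(7/3))*B = cosh(1) + (3*sinh(1)/7)*B.
Answer: cosh(1) + sinh(1)*e2 e4


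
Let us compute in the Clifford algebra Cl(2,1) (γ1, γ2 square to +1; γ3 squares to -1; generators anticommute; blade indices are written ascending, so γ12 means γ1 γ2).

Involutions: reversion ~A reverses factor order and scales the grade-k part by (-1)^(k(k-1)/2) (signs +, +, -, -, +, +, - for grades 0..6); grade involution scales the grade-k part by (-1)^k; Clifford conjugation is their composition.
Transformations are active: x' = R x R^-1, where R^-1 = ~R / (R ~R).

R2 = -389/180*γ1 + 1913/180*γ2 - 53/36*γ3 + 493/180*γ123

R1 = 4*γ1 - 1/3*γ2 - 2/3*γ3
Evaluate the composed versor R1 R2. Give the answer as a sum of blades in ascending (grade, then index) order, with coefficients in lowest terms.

Distribute over the terms of R1 (each basis-blade product reordered to ascending indices, repeated generators contracted through their squares):
(4*γ1) R2 = -389/45 + 1913/45*γ12 - 53/9*γ13 + 493/45*γ23
(-1/3*γ2) R2 = -1913/540 - 389/540*γ12 + 493/540*γ13 + 53/108*γ23
(-2/3*γ3) R2 = -53/54 + 493/270*γ12 - 389/270*γ13 + 1913/270*γ23
Summing the partial products and collecting blades:
Answer: -7111/540 + 2617/60*γ12 - 77/12*γ13 + 10007/540*γ23


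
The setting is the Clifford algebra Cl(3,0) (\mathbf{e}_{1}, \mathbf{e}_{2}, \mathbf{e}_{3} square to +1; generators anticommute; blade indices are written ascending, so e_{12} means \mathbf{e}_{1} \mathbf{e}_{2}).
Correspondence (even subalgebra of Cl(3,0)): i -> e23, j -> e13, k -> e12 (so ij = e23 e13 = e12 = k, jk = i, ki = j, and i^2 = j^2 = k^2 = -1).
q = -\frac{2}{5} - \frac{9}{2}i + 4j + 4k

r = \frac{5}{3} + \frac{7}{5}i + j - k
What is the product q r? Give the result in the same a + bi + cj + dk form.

In blades: q = -\frac{2}{5} + 4 e_{12} + 4 e_{13} - \frac{9}{2} e_{23}, r = \frac{5}{3} - e_{12} + e_{13} + \frac{7}{5} e_{23}.
Distribute q over r term by term (generator squares from the signature, products reordered to ascending indices): (-\frac{2}{5})*r = -\frac{2}{3} + \frac{2}{5} e_{12} - \frac{2}{5} e_{13} - \frac{14}{25} e_{23}; (4 e_{12})*r = 4 + \frac{20}{3} e_{12} + \frac{28}{5} e_{13} - 4 e_{23}; (4 e_{13})*r = -4 - \frac{28}{5} e_{12} + \frac{20}{3} e_{13} - 4 e_{23}; (-\frac{9}{2} e_{23})*r = \frac{63}{10} - \frac{9}{2} e_{12} - \frac{9}{2} e_{13} - \frac{15}{2} e_{23}.
Sum: \frac{169}{30} - \frac{91}{30} e_{12} + \frac{221}{30} e_{13} - \frac{803}{50} e_{23}; translating back through the correspondence:
Answer: \frac{169}{30} - \frac{803}{50}i + \frac{221}{30}j - \frac{91}{30}k
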